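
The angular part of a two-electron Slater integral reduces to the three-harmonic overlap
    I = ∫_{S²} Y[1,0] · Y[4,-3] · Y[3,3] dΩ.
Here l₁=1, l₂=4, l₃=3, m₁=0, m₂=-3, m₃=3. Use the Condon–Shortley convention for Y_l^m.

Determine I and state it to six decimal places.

Checks pass: Σm=0; 8 even; l₃=3∈[3,5].
(2·1+1)(2·4+1)(2·3+1) = 189
Δ: 2! 0! 6! / 9! → 1/252
sum: t=1:−1/36 = -1/36
3j²(1 4 3; 0 0 0) = Δ·Π!·Σ² = 4/63  (sign +1)
sum: t=1:−1/720 = -1/720
3j²(1 4 3; 0 -3 3) = Δ·Π!·Σ² = 1/36  (sign -1)
combine: 4πI² = 189·4/63·1/36 = 1/3
take √, sign -1: I = -0.16286750

-0.162868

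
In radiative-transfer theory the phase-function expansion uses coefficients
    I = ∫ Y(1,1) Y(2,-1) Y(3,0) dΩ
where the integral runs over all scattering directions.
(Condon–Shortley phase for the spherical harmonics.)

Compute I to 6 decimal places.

0.143048

m-sum 0 ✓  L=6 even ✓  1≤3≤3 ✓
Π(2lᵢ+1) = 3×5×7 = 105
triangle coeff Δ(1,2,3) = 1/105
Σ_t [0,0]: t=0:+1/4 = 1/4
(3j)²=3/35 [(1 2 3; 0 0 0)], sign=-1
Σ_t [0,0]: t=0:+1/12 = 1/12
(3j)²=1/35 [(1 2 3; 1 -1 0)], sign=-1
⇒ 4πI² = 9/35
I = (+1)√(9/35/(4π)) = 0.14304817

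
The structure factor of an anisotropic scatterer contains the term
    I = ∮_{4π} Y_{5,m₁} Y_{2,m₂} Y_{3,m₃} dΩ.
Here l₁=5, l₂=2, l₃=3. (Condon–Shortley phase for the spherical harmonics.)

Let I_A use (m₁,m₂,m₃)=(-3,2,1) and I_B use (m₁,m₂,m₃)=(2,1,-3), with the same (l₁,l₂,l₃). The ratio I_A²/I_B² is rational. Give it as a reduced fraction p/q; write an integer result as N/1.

Shared (l₁,l₂,l₃)=(5,2,3): N and (l;000)² cancel in I_A²/I_B².
A: Δ = 4!·6!·0!/11! = 1/2310; Racah Σ t=4..4: t=4:+1/1152 = 1/1152; ⇒ 3j(5 2 3; -3 2 1)² = 1/33, sgn +1
B: Δ = 4!·6!·0!/11! = 1/2310; Racah Σ t=3..3: t=3:−1/4320 = -1/4320; ⇒ 3j(5 2 3; 2 1 -3)² = 1/330, sgn -1
I_A²/I_B² = (1/33)/(1/330) = 10/1

10/1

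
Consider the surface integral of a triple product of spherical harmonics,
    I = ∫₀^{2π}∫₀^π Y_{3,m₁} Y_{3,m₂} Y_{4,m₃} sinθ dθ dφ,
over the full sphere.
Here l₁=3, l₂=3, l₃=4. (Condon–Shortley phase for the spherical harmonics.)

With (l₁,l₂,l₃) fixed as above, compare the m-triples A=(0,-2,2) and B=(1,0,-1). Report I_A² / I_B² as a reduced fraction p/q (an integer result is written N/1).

1/5

l's match ⇒ only the (l;m) 3-j factors differ between A and B.
A: triangle coeff Δ(3,3,4) = 1/34650; Σ_t [0,1]: t=0:+1/72 t=1:−1/96 = 1/288; (3j)²=1/462 [(3 3 4; 0 -2 2)], sign=+1
B: triangle coeff Δ(3,3,4) = 1/34650; Σ_t [0,2]: t=0:+1/48 t=1:−1/24 t=2:+1/288 = -5/288; (3j)²=5/462 [(3 3 4; 1 0 -1)], sign=+1
I_A²/I_B² = (1/462)/(5/462) = 1/5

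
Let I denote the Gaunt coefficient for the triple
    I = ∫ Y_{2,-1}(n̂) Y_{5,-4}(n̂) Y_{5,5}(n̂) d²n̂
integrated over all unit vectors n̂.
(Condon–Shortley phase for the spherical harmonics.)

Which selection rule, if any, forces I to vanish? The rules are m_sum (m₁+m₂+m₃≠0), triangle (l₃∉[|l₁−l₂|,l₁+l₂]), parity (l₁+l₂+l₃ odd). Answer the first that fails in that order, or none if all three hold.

none

m₁+m₂+m₃ = -1 − 4 + 5 = 0  ✓
triangle: |2−5|=3 ≤ l₃=5 ≤ 2+5=7  ✓
parity: l₁+l₂+l₃ = 12 is even  ✓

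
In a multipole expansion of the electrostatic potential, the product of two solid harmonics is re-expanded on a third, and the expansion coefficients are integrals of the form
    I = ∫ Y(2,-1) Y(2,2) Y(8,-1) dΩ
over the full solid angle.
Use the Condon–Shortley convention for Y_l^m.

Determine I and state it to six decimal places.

0.000000

l₃=8 ∉ [0,4] — triangle fails ⇒ I = 0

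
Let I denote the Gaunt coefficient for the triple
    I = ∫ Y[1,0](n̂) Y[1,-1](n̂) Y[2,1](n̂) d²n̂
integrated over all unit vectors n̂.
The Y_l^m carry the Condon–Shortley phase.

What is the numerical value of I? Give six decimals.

-0.218510

Rules hold: Σm=0, L=4 even, 0≤2≤2.
N = 3·3·5 = 45
Δ = 0!·2!·2!/5! = 1/30
Racah Σ t=0..0: t=0:+1/1 = 1/1
⇒ 3j(1 1 2; 0 0 0)² = 2/15, sgn +1
Racah Σ t=0..0: t=0:+1/2 = 1/2
⇒ 3j(1 1 2; 0 -1 1)² = 1/10, sgn -1
4πI² = N·(3j₀)²·(3jₘ)² = 3/5
I = -1·√(0.6/4π) = -0.21850969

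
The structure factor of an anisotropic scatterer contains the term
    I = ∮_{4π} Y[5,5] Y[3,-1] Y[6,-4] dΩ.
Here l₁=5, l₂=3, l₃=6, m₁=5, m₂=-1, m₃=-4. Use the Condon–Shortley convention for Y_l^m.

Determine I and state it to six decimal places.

-0.152880

Rules hold: Σm=0, L=14 even, 2≤6≤8.
N = 11·7·13 = 1001
Δ = 2!·8!·4!/15! = 1/675675
Racah Σ t=0..2: t=0:+1/8640 t=1:−1/2304 t=2:+1/8640 = -7/34560
⇒ 3j(5 3 6; 0 0 0)² = 7/429, sgn -1
Racah Σ t=0..0: t=0:+1/322560 = 1/322560
⇒ 3j(5 3 6; 5 -1 -4)² = 18/1001, sgn +1
4πI² = N·(3j₀)²·(3jₘ)² = 42/143
I = -1·√(0.293706/4π) = -0.15288036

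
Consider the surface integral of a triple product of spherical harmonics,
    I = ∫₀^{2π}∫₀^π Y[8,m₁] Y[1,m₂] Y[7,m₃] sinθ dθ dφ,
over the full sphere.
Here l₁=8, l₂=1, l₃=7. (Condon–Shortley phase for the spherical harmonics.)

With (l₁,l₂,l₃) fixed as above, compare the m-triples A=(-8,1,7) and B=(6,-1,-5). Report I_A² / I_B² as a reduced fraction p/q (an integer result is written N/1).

Shared (l₁,l₂,l₃)=(8,1,7): N and (l;000)² cancel in I_A²/I_B².
A: Δ = 2!·14!·0!/17! = 1/2040; Racah Σ t=2..2: t=2:+1/174356582400 = 1/174356582400; ⇒ 3j(8 1 7; -8 1 7)² = 1/17, sgn +1
B: Δ = 2!·14!·0!/17! = 1/2040; Racah Σ t=0..0: t=0:+1/1916006400 = 1/1916006400; ⇒ 3j(8 1 7; 6 -1 -5)² = 91/2040, sgn +1
I_A²/I_B² = (1/17)/(91/2040) = 120/91

120/91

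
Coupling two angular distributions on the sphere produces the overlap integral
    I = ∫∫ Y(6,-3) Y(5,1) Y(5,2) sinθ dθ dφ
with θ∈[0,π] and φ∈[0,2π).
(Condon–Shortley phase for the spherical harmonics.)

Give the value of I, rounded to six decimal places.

-0.071298

m-sum 0 ✓  L=16 even ✓  1≤5≤11 ✓
Π(2lᵢ+1) = 13×11×11 = 1573
triangle coeff Δ(6,5,5) = 1/28588560
Σ_t [1,5]: t=1:−1/345600 t=2:+1/13824 t=3:−1/5184 t=4:+1/13824 t=5:−1/345600 = -7/129600
(3j)²=80/7293 [(6 5 5; 0 0 0)], sign=+1
Σ_t [3,6]: t=3:−1/155520 t=4:+1/23040 t=5:−1/34560 t=6:+1/622080 = 1/103680
(3j)²=9/2431 [(6 5 5; -3 1 2)], sign=-1
⇒ 4πI² = 240/3757
I = (-1)√(240/3757/(4π)) = -0.07129845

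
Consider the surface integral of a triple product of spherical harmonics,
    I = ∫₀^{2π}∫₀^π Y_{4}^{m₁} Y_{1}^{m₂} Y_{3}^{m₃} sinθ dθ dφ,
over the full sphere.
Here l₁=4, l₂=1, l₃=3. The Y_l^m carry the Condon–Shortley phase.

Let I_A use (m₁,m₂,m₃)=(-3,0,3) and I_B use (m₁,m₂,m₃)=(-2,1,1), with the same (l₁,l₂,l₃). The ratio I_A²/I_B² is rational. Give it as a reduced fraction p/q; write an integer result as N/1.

7/15

Same 4,1,3: normalisation and zero-m 3j drop out of the ratio.
A: Δ: 2! 6! 0! / 9! → 1/252; sum: t=1:−1/720 = -1/720; 3j²(4 1 3; -3 0 3) = Δ·Π!·Σ² = 1/36  (sign -1)
B: Δ: 2! 6! 0! / 9! → 1/252; sum: t=2:+1/96 = 1/96; 3j²(4 1 3; -2 1 1) = Δ·Π!·Σ² = 5/84  (sign +1)
I_A²/I_B² = (1/36)/(5/84) = 7/15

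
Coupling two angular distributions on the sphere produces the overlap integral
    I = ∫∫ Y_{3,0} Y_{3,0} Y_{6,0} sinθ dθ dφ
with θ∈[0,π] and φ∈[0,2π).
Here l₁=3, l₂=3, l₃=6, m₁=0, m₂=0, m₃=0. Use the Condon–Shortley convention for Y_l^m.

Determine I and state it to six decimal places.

0.237088

Checks pass: Σm=0; 12 even; l₃=6∈[0,6].
(2·3+1)(2·3+1)(2·6+1) = 637
Δ: 0! 6! 6! / 13! → 1/12012
sum: t=0:+1/1296 = 1/1296
3j²(3 3 6; 0 0 0) = Δ·Π!·Σ² = 100/3003  (sign +1)
(m-triple is (0,0,0) — same symbol as above.)
combine: 4πI² = 637·100/3003·100/3003 = 10000/14157
take √, sign +1: I = 0.23708793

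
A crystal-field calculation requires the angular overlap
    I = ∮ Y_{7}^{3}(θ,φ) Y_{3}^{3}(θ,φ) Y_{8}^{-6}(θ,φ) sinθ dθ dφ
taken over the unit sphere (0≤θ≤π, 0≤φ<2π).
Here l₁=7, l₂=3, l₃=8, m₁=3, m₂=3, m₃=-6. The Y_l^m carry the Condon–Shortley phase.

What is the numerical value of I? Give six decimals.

-0.170387

Rules hold: Σm=0, L=18 even, 4≤8≤10.
N = 15·7·17 = 1785
Δ = 2!·12!·4!/19! = 1/5290740
Racah Σ t=0..2: t=0:+1/7257600 t=1:−1/2073600 t=2:+1/7257600 = -1/4838400
⇒ 3j(7 3 8; 0 0 0)² = 252/20995, sgn -1
Racah Σ t=2..2: t=2:+1/348364800 = 1/348364800
⇒ 3j(7 3 8; 3 3 -6)² = 11/646, sgn +1
4πI² = N·(3j₀)²·(3jₘ)² = 29106/79781
I = -1·√(0.364824/4π) = -0.17038705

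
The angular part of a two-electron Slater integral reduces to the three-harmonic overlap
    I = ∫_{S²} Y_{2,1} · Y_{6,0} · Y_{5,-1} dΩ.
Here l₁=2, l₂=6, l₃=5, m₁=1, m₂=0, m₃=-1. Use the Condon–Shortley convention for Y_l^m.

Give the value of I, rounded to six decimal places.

l₁+l₂+l₃=13 is odd: 3j(l;000)=0 ⇒ I=0

0.000000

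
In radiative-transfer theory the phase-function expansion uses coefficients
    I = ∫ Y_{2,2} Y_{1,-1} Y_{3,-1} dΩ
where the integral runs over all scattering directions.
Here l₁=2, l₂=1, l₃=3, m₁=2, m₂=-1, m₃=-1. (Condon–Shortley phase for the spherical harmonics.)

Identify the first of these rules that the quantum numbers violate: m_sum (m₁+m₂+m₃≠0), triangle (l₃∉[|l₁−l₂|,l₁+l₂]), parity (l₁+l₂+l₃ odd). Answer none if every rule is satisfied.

none

m₁+m₂+m₃ = 2 − 1 − 1 = 0  ✓
triangle: |2−1|=1 ≤ l₃=3 ≤ 2+1=3  ✓
parity: l₁+l₂+l₃ = 6 is even  ✓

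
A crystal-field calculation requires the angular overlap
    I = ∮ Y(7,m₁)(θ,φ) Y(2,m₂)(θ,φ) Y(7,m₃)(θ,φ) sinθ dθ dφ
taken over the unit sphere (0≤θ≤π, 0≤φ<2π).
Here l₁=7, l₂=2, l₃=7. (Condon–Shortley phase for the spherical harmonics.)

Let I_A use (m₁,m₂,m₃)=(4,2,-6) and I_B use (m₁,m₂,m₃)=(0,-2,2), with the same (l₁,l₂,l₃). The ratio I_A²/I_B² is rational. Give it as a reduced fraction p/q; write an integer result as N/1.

13/42

Same 7,2,7: normalisation and zero-m 3j drop out of the ratio.
A: Δ: 2! 12! 2! / 17! → 1/185640; sum: t=2:+1/159667200 = 1/159667200; 3j²(7 2 7; 4 2 -6) = Δ·Π!·Σ² = 9/1190  (sign -1)
B: Δ: 2! 12! 2! / 17! → 1/185640; sum: t=0:+1/2419200 = 1/2419200; 3j²(7 2 7; 0 -2 2) = Δ·Π!·Σ² = 27/1105  (sign -1)
I_A²/I_B² = (9/1190)/(27/1105) = 13/42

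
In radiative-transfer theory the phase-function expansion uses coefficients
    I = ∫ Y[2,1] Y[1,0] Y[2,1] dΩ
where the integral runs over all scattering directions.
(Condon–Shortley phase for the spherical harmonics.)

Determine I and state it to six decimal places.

0.000000

Σmᵢ = 2 ≠ 0, so the φ-integral vanishes; I = 0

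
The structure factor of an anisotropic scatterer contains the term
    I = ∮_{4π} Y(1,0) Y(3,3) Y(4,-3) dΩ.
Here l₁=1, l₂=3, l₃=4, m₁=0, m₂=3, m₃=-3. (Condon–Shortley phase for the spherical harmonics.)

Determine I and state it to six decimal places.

m-sum 0 ✓  L=8 even ✓  2≤4≤4 ✓
Π(2lᵢ+1) = 3×7×9 = 189
triangle coeff Δ(1,3,4) = 1/252
Σ_t [0,0]: t=0:+1/36 = 1/36
(3j)²=4/63 [(1 3 4; 0 0 0)], sign=+1
Σ_t [0,0]: t=0:+1/720 = 1/720
(3j)²=1/36 [(1 3 4; 0 3 -3)], sign=-1
⇒ 4πI² = 1/3
I = (-1)√(1/3/(4π)) = -0.16286750

-0.162868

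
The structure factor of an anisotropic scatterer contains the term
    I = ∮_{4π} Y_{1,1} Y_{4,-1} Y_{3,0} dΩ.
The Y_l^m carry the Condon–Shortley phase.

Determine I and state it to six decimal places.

-0.194664

Checks pass: Σm=0; 8 even; l₃=3∈[3,5].
(2·1+1)(2·4+1)(2·3+1) = 189
Δ: 2! 0! 6! / 9! → 1/252
sum: t=1:−1/36 = -1/36
3j²(1 4 3; 0 0 0) = Δ·Π!·Σ² = 4/63  (sign +1)
sum: t=0:+1/72 = 1/72
3j²(1 4 3; 1 -1 0) = Δ·Π!·Σ² = 5/126  (sign -1)
combine: 4πI² = 189·4/63·5/126 = 10/21
take √, sign -1: I = -0.19466390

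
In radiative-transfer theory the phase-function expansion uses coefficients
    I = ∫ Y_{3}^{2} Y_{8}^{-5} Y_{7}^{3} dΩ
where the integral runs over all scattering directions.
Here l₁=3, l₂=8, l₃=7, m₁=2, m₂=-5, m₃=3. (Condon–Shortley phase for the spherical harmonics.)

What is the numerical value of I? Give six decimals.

-0.085867

Checks pass: Σm=0; 18 even; l₃=7∈[5,11].
(2·3+1)(2·8+1)(2·7+1) = 1785
Δ: 4! 2! 12! / 19! → 1/5290740
sum: t=1:−1/7257600 t=2:+1/2073600 t=3:−1/7257600 = 1/4838400
3j²(3 8 7; 0 0 0) = Δ·Π!·Σ² = 252/20995  (sign -1)
sum: t=0:+1/52254720 t=1:−1/87091200 = 1/130636800
3j²(3 8 7; 2 -5 3) = Δ·Π!·Σ² = 88/20349  (sign +1)
combine: 4πI² = 1785·252/20995·88/20349 = 7392/79781
take √, sign -1: I = -0.08586700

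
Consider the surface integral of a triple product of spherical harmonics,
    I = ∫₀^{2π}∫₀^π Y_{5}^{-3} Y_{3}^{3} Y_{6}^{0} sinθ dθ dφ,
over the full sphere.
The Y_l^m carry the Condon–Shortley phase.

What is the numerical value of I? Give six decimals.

-0.110086

Rules hold: Σm=0, L=14 even, 2≤6≤8.
N = 11·7·13 = 1001
Δ = 2!·8!·4!/15! = 1/675675
Racah Σ t=0..2: t=0:+1/8640 t=1:−1/2304 t=2:+1/8640 = -7/34560
⇒ 3j(5 3 6; 0 0 0)² = 7/429, sgn -1
Racah Σ t=2..2: t=2:+1/69120 = 1/69120
⇒ 3j(5 3 6; -3 3 0)² = 4/429, sgn +1
4πI² = N·(3j₀)²·(3jₘ)² = 196/1287
I = -1·√(0.152292/4π) = -0.11008644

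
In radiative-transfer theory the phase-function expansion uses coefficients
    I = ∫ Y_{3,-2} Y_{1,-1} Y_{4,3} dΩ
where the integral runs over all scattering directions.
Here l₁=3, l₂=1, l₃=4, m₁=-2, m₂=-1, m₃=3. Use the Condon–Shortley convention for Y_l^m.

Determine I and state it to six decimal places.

-0.282095

Rules hold: Σm=0, L=8 even, 2≤4≤4.
N = 7·3·9 = 189
Δ = 0!·6!·2!/9! = 1/252
Racah Σ t=0..0: t=0:+1/36 = 1/36
⇒ 3j(3 1 4; 0 0 0)² = 4/63, sgn +1
Racah Σ t=0..0: t=0:+1/240 = 1/240
⇒ 3j(3 1 4; -2 -1 3)² = 1/12, sgn -1
4πI² = N·(3j₀)²·(3jₘ)² = 1/1
I = -1·√(1/4π) = -0.28209479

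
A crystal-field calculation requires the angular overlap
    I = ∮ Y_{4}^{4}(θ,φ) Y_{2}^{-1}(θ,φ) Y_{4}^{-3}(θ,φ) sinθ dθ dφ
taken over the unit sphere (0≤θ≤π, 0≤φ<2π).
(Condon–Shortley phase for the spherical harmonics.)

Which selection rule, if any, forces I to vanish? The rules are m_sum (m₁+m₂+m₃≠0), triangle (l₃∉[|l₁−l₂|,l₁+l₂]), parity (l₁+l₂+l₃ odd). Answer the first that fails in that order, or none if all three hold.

none

azimuthal sum: 4 − 1 − 3 = 0  ✓
2 ≤ 4 ≤ 6 (triangle on l)  ✓
L = 4 + 2 + 4 = 10 (even)  ✓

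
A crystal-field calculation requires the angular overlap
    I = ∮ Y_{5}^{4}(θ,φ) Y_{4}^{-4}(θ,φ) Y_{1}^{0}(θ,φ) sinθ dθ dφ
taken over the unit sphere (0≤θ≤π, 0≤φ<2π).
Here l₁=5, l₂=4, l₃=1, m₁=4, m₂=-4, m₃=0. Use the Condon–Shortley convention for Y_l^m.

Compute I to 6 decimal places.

m-sum 0 ✓  L=10 even ✓  1≤1≤9 ✓
Π(2lᵢ+1) = 11×9×3 = 297
triangle coeff Δ(5,4,1) = 1/495
Σ_t [4,4]: t=4:+1/576 = 1/576
(3j)²=5/99 [(5 4 1; 0 0 0)], sign=-1
Σ_t [0,0]: t=0:+1/40320 = 1/40320
(3j)²=1/55 [(5 4 1; 4 -4 0)], sign=-1
⇒ 4πI² = 3/11
I = (+1)√(3/11/(4π)) = 0.14731920

0.147319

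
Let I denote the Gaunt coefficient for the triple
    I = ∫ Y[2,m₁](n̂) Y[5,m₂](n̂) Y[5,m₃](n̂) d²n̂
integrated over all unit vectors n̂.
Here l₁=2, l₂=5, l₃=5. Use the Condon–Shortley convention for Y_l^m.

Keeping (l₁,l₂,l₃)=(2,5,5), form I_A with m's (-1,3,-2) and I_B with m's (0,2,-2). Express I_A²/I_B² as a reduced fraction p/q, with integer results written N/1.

25/9

Same 2,5,5: normalisation and zero-m 3j drop out of the ratio.
A: Δ: 2! 2! 8! / 13! → 1/38610; sum: t=1:−1/10080 t=2:+1/2880 = 1/4032; 3j²(2 5 5; -1 3 -2) = Δ·Π!·Σ² = 10/429  (sign -1)
B: Δ: 2! 2! 8! / 13! → 1/38610; sum: t=0:+1/20160 t=1:−1/1440 t=2:+1/2880 = -1/3360; 3j²(2 5 5; 0 2 -2) = Δ·Π!·Σ² = 6/715  (sign +1)
I_A²/I_B² = (10/429)/(6/715) = 25/9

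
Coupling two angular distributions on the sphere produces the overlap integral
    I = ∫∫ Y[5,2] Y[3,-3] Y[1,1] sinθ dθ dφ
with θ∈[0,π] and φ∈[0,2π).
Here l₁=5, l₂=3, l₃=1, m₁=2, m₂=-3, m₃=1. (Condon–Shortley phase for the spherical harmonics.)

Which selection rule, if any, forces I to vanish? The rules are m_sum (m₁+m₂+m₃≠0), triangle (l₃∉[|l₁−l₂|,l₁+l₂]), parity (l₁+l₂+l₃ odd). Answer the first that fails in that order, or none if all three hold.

Σmᵢ = 0  ✓
l₃∈[|l₁−l₂|,l₁+l₂]=[2,8], have l₃=1  ✗
Σlᵢ = 9 ⇒ odd

triangle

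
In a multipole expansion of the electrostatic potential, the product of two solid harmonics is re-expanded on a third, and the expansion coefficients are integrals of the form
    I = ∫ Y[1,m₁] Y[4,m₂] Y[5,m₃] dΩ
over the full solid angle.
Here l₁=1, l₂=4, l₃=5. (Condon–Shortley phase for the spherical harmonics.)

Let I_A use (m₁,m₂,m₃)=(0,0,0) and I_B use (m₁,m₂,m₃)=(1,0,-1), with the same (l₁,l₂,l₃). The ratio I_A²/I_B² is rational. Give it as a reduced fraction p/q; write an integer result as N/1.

5/3

Same 1,4,5: normalisation and zero-m 3j drop out of the ratio.
A: Δ: 0! 2! 8! / 11! → 1/495; sum: t=0:+1/576 = 1/576; 3j²(1 4 5; 0 0 0) = Δ·Π!·Σ² = 5/99  (sign -1)
B: Δ: 0! 2! 8! / 11! → 1/495; sum: t=0:+1/1152 = 1/1152; 3j²(1 4 5; 1 0 -1) = Δ·Π!·Σ² = 1/33  (sign +1)
I_A²/I_B² = (5/99)/(1/33) = 5/3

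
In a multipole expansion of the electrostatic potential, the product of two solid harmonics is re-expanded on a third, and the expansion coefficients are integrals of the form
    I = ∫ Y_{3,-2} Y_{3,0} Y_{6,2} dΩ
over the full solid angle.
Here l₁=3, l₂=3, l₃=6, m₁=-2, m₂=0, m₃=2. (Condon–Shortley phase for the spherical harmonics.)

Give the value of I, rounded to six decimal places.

0.177420

Checks pass: Σm=0; 12 even; l₃=6∈[0,6].
(2·3+1)(2·3+1)(2·6+1) = 637
Δ: 0! 6! 6! / 13! → 1/12012
sum: t=0:+1/1296 = 1/1296
3j²(3 3 6; 0 0 0) = Δ·Π!·Σ² = 100/3003  (sign +1)
sum: t=0:+1/4320 = 1/4320
3j²(3 3 6; -2 0 2) = Δ·Π!·Σ² = 8/429  (sign +1)
combine: 4πI² = 637·100/3003·8/429 = 5600/14157
take √, sign +1: I = 0.17742036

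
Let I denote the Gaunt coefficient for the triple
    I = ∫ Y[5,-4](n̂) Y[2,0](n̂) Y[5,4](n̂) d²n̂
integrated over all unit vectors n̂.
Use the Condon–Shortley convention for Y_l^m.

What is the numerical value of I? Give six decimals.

-0.097044

Checks pass: Σm=0; 12 even; l₃=5∈[3,7].
(2·5+1)(2·2+1)(2·5+1) = 605
Δ: 2! 8! 2! / 13! → 1/38610
sum: t=0:+1/2880 t=1:−1/576 t=2:+1/2880 = -1/960
3j²(5 2 5; 0 0 0) = Δ·Π!·Σ² = 10/429  (sign +1)
sum: t=1:−1/40320 t=2:+1/20160 = 1/40320
3j²(5 2 5; -4 0 4) = Δ·Π!·Σ² = 6/715  (sign -1)
combine: 4πI² = 605·10/429·6/715 = 20/169
take √, sign -1: I = -0.09704356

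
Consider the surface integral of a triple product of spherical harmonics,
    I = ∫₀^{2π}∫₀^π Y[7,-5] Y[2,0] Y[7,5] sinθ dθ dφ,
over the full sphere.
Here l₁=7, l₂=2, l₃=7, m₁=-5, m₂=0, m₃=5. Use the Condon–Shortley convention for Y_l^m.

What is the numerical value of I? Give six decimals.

Checks pass: Σm=0; 16 even; l₃=7∈[5,9].
(2·7+1)(2·2+1)(2·7+1) = 1125
Δ: 2! 12! 2! / 17! → 1/185640
sum: t=0:+1/2419200 t=1:−1/518400 t=2:+1/2419200 = -1/907200
3j²(7 2 7; 0 0 0) = Δ·Π!·Σ² = 56/3315  (sign +1)
sum: t=0:+1/1916006400 t=1:−1/39916800 t=2:+1/29030400 = 19/1916006400
3j²(7 2 7; -5 0 5) = Δ·Π!·Σ² = 361/185640  (sign +1)
combine: 4πI² = 1125·56/3315·361/185640 = 1805/48841
take √, sign +1: I = 0.05423022

0.054230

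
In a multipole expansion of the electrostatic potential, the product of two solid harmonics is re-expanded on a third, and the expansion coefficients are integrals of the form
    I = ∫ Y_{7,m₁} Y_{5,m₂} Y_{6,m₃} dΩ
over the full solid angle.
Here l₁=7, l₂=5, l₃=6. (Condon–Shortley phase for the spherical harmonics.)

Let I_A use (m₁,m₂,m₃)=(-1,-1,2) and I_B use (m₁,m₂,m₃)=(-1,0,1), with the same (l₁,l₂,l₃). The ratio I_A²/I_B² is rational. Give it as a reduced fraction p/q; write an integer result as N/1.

Shared (l₁,l₂,l₃)=(7,5,6): N and (l;000)² cancel in I_A²/I_B².
A: Δ = 6!·8!·4!/19! = 1/174594420; Racah Σ t=0..4: t=0:+1/696729600 t=1:−1/3628800 t=2:+1/276480 t=3:−1/155520 t=4:+1/663552 = -367/232243200; ⇒ 3j(7 5 6; -1 -1 2)² = 134689/19399380, sgn -1
B: Δ = 6!·8!·4!/19! = 1/174594420; Racah Σ t=1..5: t=1:−1/14515200 t=2:+1/414720 t=3:−1/103680 t=4:+1/165888 t=5:−1/2073600 = -17/9676800; ⇒ 3j(7 5 6; -1 0 1)² = 85/19019, sgn +1
I_A²/I_B² = (134689/19399380)/(85/19019) = 134689/86700

134689/86700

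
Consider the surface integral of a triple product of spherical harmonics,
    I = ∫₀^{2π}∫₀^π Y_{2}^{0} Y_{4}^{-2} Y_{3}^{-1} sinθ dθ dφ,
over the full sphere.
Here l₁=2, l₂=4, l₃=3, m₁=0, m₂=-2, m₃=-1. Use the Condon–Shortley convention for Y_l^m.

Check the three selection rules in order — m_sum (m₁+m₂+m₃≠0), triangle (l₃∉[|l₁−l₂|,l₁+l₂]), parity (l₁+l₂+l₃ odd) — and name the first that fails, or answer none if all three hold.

m_sum

azimuthal sum: 0 − 2 − 1 = -3  ✗
2 ≤ 3 ≤ 6 (triangle on l)
L = 2 + 4 + 3 = 9 (odd)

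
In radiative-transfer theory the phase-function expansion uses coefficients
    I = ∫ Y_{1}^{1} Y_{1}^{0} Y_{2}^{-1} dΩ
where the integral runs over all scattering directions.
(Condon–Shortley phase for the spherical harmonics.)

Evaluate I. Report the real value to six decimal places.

-0.218510

m-sum 0 ✓  L=4 even ✓  0≤2≤2 ✓
Π(2lᵢ+1) = 3×3×5 = 45
triangle coeff Δ(1,1,2) = 1/30
Σ_t [0,0]: t=0:+1/1 = 1/1
(3j)²=2/15 [(1 1 2; 0 0 0)], sign=+1
Σ_t [0,0]: t=0:+1/2 = 1/2
(3j)²=1/10 [(1 1 2; 1 0 -1)], sign=-1
⇒ 4πI² = 3/5
I = (-1)√(3/5/(4π)) = -0.21850969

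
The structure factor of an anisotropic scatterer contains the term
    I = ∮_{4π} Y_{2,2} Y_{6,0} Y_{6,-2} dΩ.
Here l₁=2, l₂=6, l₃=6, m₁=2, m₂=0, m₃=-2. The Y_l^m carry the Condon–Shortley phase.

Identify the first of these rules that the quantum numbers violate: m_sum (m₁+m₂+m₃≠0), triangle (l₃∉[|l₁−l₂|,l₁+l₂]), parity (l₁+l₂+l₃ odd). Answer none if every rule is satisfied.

m₁+m₂+m₃ = 2 + 0 − 2 = 0  ✓
triangle: |2−6|=4 ≤ l₃=6 ≤ 2+6=8  ✓
parity: l₁+l₂+l₃ = 14 is even  ✓

none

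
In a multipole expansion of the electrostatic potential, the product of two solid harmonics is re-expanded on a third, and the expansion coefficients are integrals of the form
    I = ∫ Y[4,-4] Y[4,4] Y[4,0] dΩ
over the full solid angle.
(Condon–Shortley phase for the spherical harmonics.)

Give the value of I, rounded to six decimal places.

Rules hold: Σm=0, L=12 even, 0≤4≤8.
N = 9·9·9 = 729
Δ = 4!·4!·4!/13! = 1/450450
Racah Σ t=0..4: t=0:+1/13824 t=1:−1/216 t=2:+1/64 t=3:−1/216 t=4:+1/13824 = 5/768
⇒ 3j(4 4 4; 0 0 0)² = 18/1001, sgn +1
Racah Σ t=4..4: t=4:+1/13824 = 1/13824
⇒ 3j(4 4 4; -4 4 0)² = 14/1287, sgn +1
4πI² = N·(3j₀)²·(3jₘ)² = 2916/20449
I = +1·√(0.142599/4π) = 0.10652531

0.106525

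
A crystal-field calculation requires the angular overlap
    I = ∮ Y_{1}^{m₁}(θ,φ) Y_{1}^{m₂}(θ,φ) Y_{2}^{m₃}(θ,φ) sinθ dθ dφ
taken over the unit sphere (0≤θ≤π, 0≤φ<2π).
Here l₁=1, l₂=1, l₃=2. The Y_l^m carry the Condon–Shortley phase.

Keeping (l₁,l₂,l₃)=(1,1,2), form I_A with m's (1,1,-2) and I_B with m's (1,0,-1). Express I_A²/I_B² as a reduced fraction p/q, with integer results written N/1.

Shared (l₁,l₂,l₃)=(1,1,2): N and (l;000)² cancel in I_A²/I_B².
A: Δ = 0!·2!·2!/5! = 1/30; Racah Σ t=0..0: t=0:+1/4 = 1/4; ⇒ 3j(1 1 2; 1 1 -2)² = 1/5, sgn +1
B: Δ = 0!·2!·2!/5! = 1/30; Racah Σ t=0..0: t=0:+1/2 = 1/2; ⇒ 3j(1 1 2; 1 0 -1)² = 1/10, sgn -1
I_A²/I_B² = (1/5)/(1/10) = 2/1

2/1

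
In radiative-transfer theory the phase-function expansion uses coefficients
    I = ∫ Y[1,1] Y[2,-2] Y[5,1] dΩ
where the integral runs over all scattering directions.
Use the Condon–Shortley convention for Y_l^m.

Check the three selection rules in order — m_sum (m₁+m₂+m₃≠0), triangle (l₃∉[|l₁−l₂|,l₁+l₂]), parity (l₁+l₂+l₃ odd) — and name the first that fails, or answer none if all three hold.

triangle

Σmᵢ = 0  ✓
l₃∈[|l₁−l₂|,l₁+l₂]=[1,3], have l₃=5  ✗
Σlᵢ = 8 ⇒ even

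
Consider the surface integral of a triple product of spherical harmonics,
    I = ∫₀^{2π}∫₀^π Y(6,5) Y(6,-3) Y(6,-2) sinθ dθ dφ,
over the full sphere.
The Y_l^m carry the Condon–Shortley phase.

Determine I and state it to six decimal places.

-0.050240

Checks pass: Σm=0; 18 even; l₃=6∈[0,12].
(2·6+1)(2·6+1)(2·6+1) = 2197
Δ: 6! 6! 6! / 19! → 1/325909584
sum: t=0:+1/373248000 t=1:−1/1728000 t=2:+1/110592 t=3:−1/46656 t=4:+1/110592 t=5:−1/1728000 t=6:+1/373248000 = -7/1555200
3j²(6 6 6; 0 0 0) = Δ·Π!·Σ² = 400/46189  (sign -1)
sum: t=0:+1/3110400 t=1:−1/4147200 = 1/12441600
3j²(6 6 6; 5 -3 -2) = Δ·Π!·Σ² = 7/4199  (sign +1)
combine: 4πI² = 2197·400/46189·7/4199 = 36400/1147619
take √, sign -1: I = -0.05023968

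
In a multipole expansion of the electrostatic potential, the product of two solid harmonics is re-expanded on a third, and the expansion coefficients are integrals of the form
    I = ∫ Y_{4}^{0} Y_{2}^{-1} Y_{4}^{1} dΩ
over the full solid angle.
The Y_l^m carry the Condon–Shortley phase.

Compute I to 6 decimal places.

m-sum 0 ✓  L=10 even ✓  2≤4≤6 ✓
Π(2lᵢ+1) = 9×5×9 = 405
triangle coeff Δ(4,2,4) = 1/13860
Σ_t [0,2]: t=0:+1/192 t=1:−1/36 t=2:+1/192 = -5/288
(3j)²=20/693 [(4 2 4; 0 0 0)], sign=-1
Σ_t [0,1]: t=0:+1/96 t=1:−1/72 = -1/288
(3j)²=1/462 [(4 2 4; 0 -1 1)], sign=+1
⇒ 4πI² = 150/5929
I = (-1)√(150/5929/(4π)) = -0.04486937

-0.044869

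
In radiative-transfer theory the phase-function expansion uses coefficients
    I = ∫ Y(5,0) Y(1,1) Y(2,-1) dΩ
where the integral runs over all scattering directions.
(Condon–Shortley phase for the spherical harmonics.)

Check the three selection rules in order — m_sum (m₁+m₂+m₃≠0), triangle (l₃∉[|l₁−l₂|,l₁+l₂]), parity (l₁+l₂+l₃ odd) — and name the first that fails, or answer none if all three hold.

azimuthal sum: 0 + 1 − 1 = 0  ✓
4 ≤ 2 ≤ 6 (triangle on l)  ✗
L = 5 + 1 + 2 = 8 (even)

triangle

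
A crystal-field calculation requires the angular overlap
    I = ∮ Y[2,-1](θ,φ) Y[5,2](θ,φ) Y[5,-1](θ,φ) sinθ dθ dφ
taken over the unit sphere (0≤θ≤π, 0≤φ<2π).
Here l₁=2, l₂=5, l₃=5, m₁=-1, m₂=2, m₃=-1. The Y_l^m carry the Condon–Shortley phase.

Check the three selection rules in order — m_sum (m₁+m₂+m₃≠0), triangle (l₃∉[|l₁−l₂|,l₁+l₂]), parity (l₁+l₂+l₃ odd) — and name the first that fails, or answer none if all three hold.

m₁+m₂+m₃ = -1 + 2 − 1 = 0  ✓
triangle: |2−5|=3 ≤ l₃=5 ≤ 2+5=7  ✓
parity: l₁+l₂+l₃ = 12 is even  ✓

none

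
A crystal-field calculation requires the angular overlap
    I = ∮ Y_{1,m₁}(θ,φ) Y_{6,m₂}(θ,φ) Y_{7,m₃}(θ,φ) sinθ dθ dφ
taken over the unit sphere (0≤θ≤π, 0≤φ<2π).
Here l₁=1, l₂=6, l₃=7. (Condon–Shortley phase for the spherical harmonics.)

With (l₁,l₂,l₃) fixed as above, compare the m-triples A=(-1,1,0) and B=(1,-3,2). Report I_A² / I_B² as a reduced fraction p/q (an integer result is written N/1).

21/10

l's match ⇒ only the (l;m) 3-j factors differ between A and B.
A: triangle coeff Δ(1,6,7) = 1/1365; Σ_t [0,0]: t=0:+1/1209600 = 1/1209600; (3j)²=1/65 [(1 6 7; -1 1 0)], sign=-1
B: triangle coeff Δ(1,6,7) = 1/1365; Σ_t [0,0]: t=0:+1/4354560 = 1/4354560; (3j)²=2/273 [(1 6 7; 1 -3 2)], sign=-1
I_A²/I_B² = (1/65)/(2/273) = 21/10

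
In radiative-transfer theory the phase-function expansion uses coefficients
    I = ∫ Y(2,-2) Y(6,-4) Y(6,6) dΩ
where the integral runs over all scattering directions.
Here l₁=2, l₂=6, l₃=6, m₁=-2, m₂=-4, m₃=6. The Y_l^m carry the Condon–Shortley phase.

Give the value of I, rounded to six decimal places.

m-sum 0 ✓  L=14 even ✓  4≤6≤8 ✓
Π(2lᵢ+1) = 5×13×13 = 845
triangle coeff Δ(2,6,6) = 1/90090
Σ_t [0,2]: t=0:+1/69120 t=1:−1/14400 t=2:+1/69120 = -7/172800
(3j)²=14/715 [(2 6 6; 0 0 0)], sign=-1
Σ_t [2,2]: t=2:+1/14515200 = 1/14515200
(3j)²=2/455 [(2 6 6; -2 -4 6)], sign=+1
⇒ 4πI² = 4/55
I = (-1)√(4/55/(4π)) = -0.07607531

-0.076075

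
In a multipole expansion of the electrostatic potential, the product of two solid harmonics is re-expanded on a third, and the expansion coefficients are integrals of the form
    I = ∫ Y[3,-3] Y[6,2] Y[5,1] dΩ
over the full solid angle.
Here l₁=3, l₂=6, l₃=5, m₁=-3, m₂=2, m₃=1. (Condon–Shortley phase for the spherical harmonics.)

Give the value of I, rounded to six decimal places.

-0.174062

m-sum 0 ✓  L=14 even ✓  3≤5≤9 ✓
Π(2lᵢ+1) = 7×13×11 = 1001
triangle coeff Δ(3,6,5) = 1/675675
Σ_t [1,3]: t=1:−1/8640 t=2:+1/2304 t=3:−1/8640 = 7/34560
(3j)²=7/429 [(3 6 5; 0 0 0)], sign=-1
Σ_t [4,4]: t=4:+1/27648 = 1/27648
(3j)²=10/429 [(3 6 5; -3 2 1)], sign=+1
⇒ 4πI² = 490/1287
I = (-1)√(490/1287/(4π)) = -0.17406195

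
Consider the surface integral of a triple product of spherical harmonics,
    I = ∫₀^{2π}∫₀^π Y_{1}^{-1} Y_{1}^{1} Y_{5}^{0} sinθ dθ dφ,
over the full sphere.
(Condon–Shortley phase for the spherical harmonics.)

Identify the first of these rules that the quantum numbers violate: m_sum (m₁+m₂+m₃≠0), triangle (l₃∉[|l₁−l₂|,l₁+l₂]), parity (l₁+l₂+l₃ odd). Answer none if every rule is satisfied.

triangle

azimuthal sum: -1 + 1 + 0 = 0  ✓
0 ≤ 5 ≤ 2 (triangle on l)  ✗
L = 1 + 1 + 5 = 7 (odd)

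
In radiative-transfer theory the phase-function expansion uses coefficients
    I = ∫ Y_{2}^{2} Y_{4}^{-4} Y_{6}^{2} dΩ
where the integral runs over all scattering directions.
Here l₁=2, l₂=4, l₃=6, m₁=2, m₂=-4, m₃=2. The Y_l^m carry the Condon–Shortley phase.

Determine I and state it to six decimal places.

m-sum 0 ✓  L=12 even ✓  2≤6≤6 ✓
Π(2lᵢ+1) = 5×9×13 = 585
triangle coeff Δ(2,4,6) = 1/6435
Σ_t [0,0]: t=0:+1/2304 = 1/2304
(3j)²=5/143 [(2 4 6; 0 0 0)], sign=+1
Σ_t [0,0]: t=0:+1/967680 = 1/967680
(3j)²=1/6435 [(2 4 6; 2 -4 2)], sign=+1
⇒ 4πI² = 5/1573
I = (+1)√(5/1573/(4π)) = 0.01590434

0.015904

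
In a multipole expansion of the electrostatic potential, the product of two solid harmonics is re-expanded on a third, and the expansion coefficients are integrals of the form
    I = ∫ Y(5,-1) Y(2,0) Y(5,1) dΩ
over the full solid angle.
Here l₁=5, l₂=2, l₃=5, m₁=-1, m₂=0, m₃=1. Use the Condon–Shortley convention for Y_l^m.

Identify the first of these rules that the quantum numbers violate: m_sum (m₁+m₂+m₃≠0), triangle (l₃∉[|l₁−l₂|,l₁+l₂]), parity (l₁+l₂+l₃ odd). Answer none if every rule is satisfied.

none

Σmᵢ = 0  ✓
l₃∈[|l₁−l₂|,l₁+l₂]=[3,7], have l₃=5  ✓
Σlᵢ = 12 ⇒ even  ✓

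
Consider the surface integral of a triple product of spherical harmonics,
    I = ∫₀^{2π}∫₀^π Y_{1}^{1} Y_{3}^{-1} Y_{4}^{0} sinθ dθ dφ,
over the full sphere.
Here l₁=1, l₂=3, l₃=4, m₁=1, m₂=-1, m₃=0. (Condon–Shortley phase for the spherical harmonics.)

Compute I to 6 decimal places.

Rules hold: Σm=0, L=8 even, 2≤4≤4.
N = 3·7·9 = 189
Δ = 0!·2!·6!/9! = 1/252
Racah Σ t=0..0: t=0:+1/36 = 1/36
⇒ 3j(1 3 4; 0 0 0)² = 4/63, sgn +1
Racah Σ t=0..0: t=0:+1/96 = 1/96
⇒ 3j(1 3 4; 1 -1 0)² = 1/42, sgn +1
4πI² = N·(3j₀)²·(3jₘ)² = 2/7
I = +1·√(0.285714/4π) = 0.15078601

0.150786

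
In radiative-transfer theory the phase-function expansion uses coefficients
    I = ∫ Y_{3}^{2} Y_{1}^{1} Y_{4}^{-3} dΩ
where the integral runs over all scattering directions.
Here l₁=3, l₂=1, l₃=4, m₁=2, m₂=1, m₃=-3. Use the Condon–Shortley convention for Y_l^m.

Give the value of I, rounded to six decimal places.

-0.282095

Checks pass: Σm=0; 8 even; l₃=4∈[2,4].
(2·3+1)(2·1+1)(2·4+1) = 189
Δ: 0! 6! 2! / 9! → 1/252
sum: t=0:+1/36 = 1/36
3j²(3 1 4; 0 0 0) = Δ·Π!·Σ² = 4/63  (sign +1)
sum: t=0:+1/240 = 1/240
3j²(3 1 4; 2 1 -3) = Δ·Π!·Σ² = 1/12  (sign -1)
combine: 4πI² = 189·4/63·1/12 = 1/1
take √, sign -1: I = -0.28209479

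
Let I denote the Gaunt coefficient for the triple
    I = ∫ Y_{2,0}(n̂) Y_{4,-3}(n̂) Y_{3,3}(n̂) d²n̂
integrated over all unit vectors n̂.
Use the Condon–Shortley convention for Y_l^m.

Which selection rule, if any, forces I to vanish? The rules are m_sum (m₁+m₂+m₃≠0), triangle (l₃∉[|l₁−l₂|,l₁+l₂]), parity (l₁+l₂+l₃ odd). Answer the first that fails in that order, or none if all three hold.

Σmᵢ = 0  ✓
l₃∈[|l₁−l₂|,l₁+l₂]=[2,6], have l₃=3  ✓
Σlᵢ = 9 ⇒ odd  ✗

parity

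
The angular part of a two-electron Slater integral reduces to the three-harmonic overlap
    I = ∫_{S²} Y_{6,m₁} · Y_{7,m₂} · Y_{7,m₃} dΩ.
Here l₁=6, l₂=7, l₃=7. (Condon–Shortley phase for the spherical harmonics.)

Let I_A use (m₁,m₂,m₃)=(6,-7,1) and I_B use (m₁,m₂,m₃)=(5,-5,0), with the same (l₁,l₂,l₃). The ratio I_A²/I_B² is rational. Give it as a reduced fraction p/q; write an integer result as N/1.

l's match ⇒ only the (l;m) 3-j factors differ between A and B.
A: triangle coeff Δ(6,7,7) = 1/2444321880; Σ_t [0,0]: t=0:+1/20901888000 = 1/20901888000; (3j)²=11/9690 [(6 7 7; 6 -7 1)], sign=+1
B: triangle coeff Δ(6,7,7) = 1/2444321880; Σ_t [0,1]: t=0:+1/124416000 t=1:−1/435456000 = 1/174182400; (3j)²=55/4199 [(6 7 7; 5 -5 0)], sign=-1
I_A²/I_B² = (11/9690)/(55/4199) = 13/150

13/150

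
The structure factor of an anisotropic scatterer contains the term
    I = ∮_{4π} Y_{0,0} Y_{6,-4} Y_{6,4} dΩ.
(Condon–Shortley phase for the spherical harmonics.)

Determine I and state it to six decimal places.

m-sum 0 ✓  L=12 even ✓  6≤6≤6 ✓
Π(2lᵢ+1) = 1×13×13 = 169
triangle coeff Δ(0,6,6) = 1/13
Σ_t [0,0]: t=0:+1/518400 = 1/518400
(3j)²=1/13 [(0 6 6; 0 0 0)], sign=+1
Σ_t [0,0]: t=0:+1/7257600 = 1/7257600
(3j)²=1/13 [(0 6 6; 0 -4 4)], sign=+1
⇒ 4πI² = 1/1
I = (+1)√(1/1/(4π)) = 0.28209479

0.282095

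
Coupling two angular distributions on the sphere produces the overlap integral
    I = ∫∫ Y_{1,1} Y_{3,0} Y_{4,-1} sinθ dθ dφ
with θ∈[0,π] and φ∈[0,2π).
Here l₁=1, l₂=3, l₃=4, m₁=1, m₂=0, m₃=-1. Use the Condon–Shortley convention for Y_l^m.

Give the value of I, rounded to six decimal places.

-0.194664

Checks pass: Σm=0; 8 even; l₃=4∈[2,4].
(2·1+1)(2·3+1)(2·4+1) = 189
Δ: 0! 2! 6! / 9! → 1/252
sum: t=0:+1/36 = 1/36
3j²(1 3 4; 0 0 0) = Δ·Π!·Σ² = 4/63  (sign +1)
sum: t=0:+1/72 = 1/72
3j²(1 3 4; 1 0 -1) = Δ·Π!·Σ² = 5/126  (sign -1)
combine: 4πI² = 189·4/63·5/126 = 10/21
take √, sign -1: I = -0.19466390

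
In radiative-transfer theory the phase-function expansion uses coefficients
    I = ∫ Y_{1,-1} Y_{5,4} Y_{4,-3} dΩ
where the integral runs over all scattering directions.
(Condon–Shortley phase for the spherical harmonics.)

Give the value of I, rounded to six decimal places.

Checks pass: Σm=0; 10 even; l₃=4∈[4,6].
(2·1+1)(2·5+1)(2·4+1) = 297
Δ: 2! 0! 8! / 11! → 1/495
sum: t=1:−1/576 = -1/576
3j²(1 5 4; 0 0 0) = Δ·Π!·Σ² = 5/99  (sign -1)
sum: t=2:+1/10080 = 1/10080
3j²(1 5 4; -1 4 -3) = Δ·Π!·Σ² = 4/55  (sign -1)
combine: 4πI² = 297·5/99·4/55 = 12/11
take √, sign +1: I = 0.29463840

0.294638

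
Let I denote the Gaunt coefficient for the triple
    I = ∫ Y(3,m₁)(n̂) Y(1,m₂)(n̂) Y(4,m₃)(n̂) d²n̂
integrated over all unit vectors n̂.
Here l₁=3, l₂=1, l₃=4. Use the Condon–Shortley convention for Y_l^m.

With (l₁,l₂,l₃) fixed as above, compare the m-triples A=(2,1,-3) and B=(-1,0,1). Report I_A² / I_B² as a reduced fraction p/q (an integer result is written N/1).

7/5

l's match ⇒ only the (l;m) 3-j factors differ between A and B.
A: triangle coeff Δ(3,1,4) = 1/252; Σ_t [0,0]: t=0:+1/240 = 1/240; (3j)²=1/12 [(3 1 4; 2 1 -3)], sign=-1
B: triangle coeff Δ(3,1,4) = 1/252; Σ_t [0,0]: t=0:+1/48 = 1/48; (3j)²=5/84 [(3 1 4; -1 0 1)], sign=-1
I_A²/I_B² = (1/12)/(5/84) = 7/5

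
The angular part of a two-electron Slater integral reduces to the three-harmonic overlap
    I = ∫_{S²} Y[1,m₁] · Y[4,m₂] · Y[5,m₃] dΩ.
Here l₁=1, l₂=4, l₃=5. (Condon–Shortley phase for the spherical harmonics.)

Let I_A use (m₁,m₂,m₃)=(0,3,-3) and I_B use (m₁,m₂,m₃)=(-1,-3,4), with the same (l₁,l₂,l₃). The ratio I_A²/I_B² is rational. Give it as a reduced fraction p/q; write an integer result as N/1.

Shared (l₁,l₂,l₃)=(1,4,5): N and (l;000)² cancel in I_A²/I_B².
A: Δ = 0!·2!·8!/11! = 1/495; Racah Σ t=0..0: t=0:+1/5040 = 1/5040; ⇒ 3j(1 4 5; 0 3 -3)² = 16/495, sgn +1
B: Δ = 0!·2!·8!/11! = 1/495; Racah Σ t=0..0: t=0:+1/10080 = 1/10080; ⇒ 3j(1 4 5; -1 -3 4)² = 4/55, sgn -1
I_A²/I_B² = (16/495)/(4/55) = 4/9

4/9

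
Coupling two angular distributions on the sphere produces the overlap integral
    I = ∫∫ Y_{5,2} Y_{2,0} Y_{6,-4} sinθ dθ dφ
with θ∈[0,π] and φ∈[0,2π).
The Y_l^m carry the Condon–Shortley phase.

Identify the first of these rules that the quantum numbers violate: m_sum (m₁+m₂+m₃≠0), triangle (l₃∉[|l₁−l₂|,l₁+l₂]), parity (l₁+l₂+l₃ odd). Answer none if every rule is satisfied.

m_sum

m₁+m₂+m₃ = 2 + 0 − 4 = -2  ✗
triangle: |5−2|=3 ≤ l₃=6 ≤ 5+2=7
parity: l₁+l₂+l₃ = 13 is odd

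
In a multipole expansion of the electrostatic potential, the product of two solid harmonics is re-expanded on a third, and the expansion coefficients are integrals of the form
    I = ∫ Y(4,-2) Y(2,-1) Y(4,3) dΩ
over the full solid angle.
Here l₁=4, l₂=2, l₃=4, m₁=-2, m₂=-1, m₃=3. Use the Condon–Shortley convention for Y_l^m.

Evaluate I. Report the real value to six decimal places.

m-sum 0 ✓  L=10 even ✓  2≤4≤6 ✓
Π(2lᵢ+1) = 9×5×9 = 405
triangle coeff Δ(4,2,4) = 1/13860
Σ_t [0,2]: t=0:+1/192 t=1:−1/36 t=2:+1/192 = -5/288
(3j)²=20/693 [(4 2 4; 0 0 0)], sign=-1
Σ_t [0,1]: t=0:+1/1440 t=1:−1/240 = -1/288
(3j)²=5/132 [(4 2 4; -2 -1 3)], sign=+1
⇒ 4πI² = 375/847
I = (-1)√(375/847/(4π)) = -0.18770204

-0.187702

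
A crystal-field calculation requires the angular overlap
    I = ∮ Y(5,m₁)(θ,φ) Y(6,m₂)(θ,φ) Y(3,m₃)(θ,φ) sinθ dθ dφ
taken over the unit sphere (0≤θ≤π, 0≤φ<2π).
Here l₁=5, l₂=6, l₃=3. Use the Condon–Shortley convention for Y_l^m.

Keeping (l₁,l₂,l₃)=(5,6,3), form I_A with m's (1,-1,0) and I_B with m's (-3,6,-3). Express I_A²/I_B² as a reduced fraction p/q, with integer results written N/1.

35/33

Same 5,6,3: normalisation and zero-m 3j drop out of the ratio.
A: Δ: 8! 2! 4! / 15! → 1/675675; sum: t=2:+1/17280 t=3:−1/2880 t=4:+1/6912 = -1/6912; 3j²(5 6 3; 1 -1 0) = Δ·Π!·Σ² = 5/429  (sign +1)
B: Δ: 8! 2! 4! / 15! → 1/675675; sum: t=8:+1/1935360 = 1/1935360; 3j²(5 6 3; -3 6 -3) = Δ·Π!·Σ² = 1/91  (sign +1)
I_A²/I_B² = (5/429)/(1/91) = 35/33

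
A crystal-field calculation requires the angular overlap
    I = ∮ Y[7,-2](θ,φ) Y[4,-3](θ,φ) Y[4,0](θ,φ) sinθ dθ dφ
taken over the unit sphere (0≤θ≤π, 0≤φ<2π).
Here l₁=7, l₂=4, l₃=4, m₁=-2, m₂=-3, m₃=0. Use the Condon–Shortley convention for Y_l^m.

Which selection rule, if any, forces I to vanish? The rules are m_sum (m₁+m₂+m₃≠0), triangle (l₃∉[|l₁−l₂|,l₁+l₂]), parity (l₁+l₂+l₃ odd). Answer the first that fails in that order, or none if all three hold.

Σmᵢ = -5  ✗
l₃∈[|l₁−l₂|,l₁+l₂]=[3,11], have l₃=4
Σlᵢ = 15 ⇒ odd

m_sum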